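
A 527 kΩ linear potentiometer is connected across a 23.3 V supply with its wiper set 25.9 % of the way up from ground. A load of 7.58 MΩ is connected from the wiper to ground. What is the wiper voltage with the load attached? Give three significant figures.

The wiper splits the pot into (1−α)R = 390.5 kΩ above and αR = 136.5 kΩ below.
Lower section ‖ load = 134.1 kΩ.
V_wiper = 23.3 × 134.1/(390.5 + 134.1) = 5.96 V.

V ≈ 5.96 V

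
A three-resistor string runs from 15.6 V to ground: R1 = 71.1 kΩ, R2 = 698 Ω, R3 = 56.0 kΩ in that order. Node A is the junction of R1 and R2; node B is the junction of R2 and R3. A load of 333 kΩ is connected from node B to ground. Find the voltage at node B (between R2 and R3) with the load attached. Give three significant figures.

At node B, R3 is in parallel with the load: R3‖R_L = 47940 Ω.
Below node A the resistance is R2 + (R3‖R_L) = 48640 Ω, so V_A = 15.6 × 48640/119700 = 6.337 V.
Then V_B = V_A × (R3‖R_L)/(R2 + R3‖R_L) = 6.337 × 47940/48640 = 6.25 V.

V ≈ 6.25 V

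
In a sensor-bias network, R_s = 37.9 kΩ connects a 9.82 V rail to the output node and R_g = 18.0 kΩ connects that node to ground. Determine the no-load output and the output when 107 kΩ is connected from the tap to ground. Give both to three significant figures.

Unloaded: 3.16 V; loaded: 2.84 V

Open-circuit: V = 9.82 × 18.0/(37.9 + 18.0) = 3.16 V.
With the load, R_g becomes R_g‖R_L = 15.41 kΩ, so V = 9.82 × 15.41/53.31 = 2.84 V.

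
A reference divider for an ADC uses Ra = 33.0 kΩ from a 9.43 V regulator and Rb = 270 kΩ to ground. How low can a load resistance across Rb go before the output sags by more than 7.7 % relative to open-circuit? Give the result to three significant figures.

R_L(min) ≈ 352 kΩ

Output resistance R_th = Ra‖Rb = (33.0 × 270)/303.0 = 29.41 kΩ.
The fractional drop is R_th/(R_th + R_L); requiring this ≤ 0.0770 gives R_L ≥ R_th(1/0.0770 − 1) = 29.41 × 11.99 = 352 kΩ.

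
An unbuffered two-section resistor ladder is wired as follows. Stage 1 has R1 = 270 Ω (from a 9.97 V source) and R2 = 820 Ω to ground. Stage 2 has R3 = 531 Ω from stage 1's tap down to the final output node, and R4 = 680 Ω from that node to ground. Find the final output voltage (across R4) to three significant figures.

V_out ≈ 3.61 V

Stage 2 presents R3+R4 = 1211 Ω as a load on stage 1's tap.
Stage 1's lower leg becomes R2‖(R3+R4) = 488.9 Ω, so V_mid = 9.97 × 488.9/758.9 = 6.423 V.
Stage 2 is itself unloaded: V_out = V_mid × R4/(R3+R4) = 6.423 × 680/1211 = 3.61 V.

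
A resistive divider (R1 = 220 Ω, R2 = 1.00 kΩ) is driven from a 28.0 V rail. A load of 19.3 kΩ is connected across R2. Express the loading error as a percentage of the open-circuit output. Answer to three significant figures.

The divider's output (Thévenin) resistance is R1‖R2 = 180.3 Ω.
Fractional drop under load = R_th/(R_th + R_L) = 180.3 / (180.3 + 19300) = 0.009257.
So the output falls by 0.926 %.

0.926 %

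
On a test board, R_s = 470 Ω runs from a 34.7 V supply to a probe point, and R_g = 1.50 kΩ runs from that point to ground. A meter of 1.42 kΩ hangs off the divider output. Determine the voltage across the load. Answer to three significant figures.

V_out ≈ 21.1 V

The load sits in parallel with R_g: R_g‖R_L = (1500 × 1420) / (1500 + 1420) = 729.5 Ω.
V_out = 34.7 × 729.5 / (470 + 729.5) = 34.7 × 729.5/1199 = 21.1 V.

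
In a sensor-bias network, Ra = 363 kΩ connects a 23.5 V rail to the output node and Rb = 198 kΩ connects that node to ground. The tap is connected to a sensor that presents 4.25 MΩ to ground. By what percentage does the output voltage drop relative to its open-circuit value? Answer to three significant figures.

2.93 %

The divider's output (Thévenin) resistance is Ra‖Rb = 128.1 kΩ.
Fractional drop under load = R_th/(R_th + R_L) = 128.1 / (128.1 + 4250) = 0.02926.
So the output falls by 2.93 %.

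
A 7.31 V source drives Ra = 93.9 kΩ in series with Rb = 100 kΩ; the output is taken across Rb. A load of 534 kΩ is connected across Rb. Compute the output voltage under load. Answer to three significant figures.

The load sits in parallel with Rb: Rb‖R_L = (100 × 534) / (100 + 534) = 84.23 kΩ.
V_out = 7.31 × 84.23 / (93.9 + 84.23) = 7.31 × 84.23/178.1 = 3.46 V.
(Unloaded it would have been 3.77 V.)

V_out ≈ 3.46 V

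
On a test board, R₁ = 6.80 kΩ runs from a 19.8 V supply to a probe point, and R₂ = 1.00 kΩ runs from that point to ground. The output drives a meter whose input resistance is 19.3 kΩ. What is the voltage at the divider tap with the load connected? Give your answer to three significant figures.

The load sits in parallel with R₂: R₂‖R_L = (1.00 × 19.3) / (1.00 + 19.3) = 0.9507 kΩ.
V_out = 19.8 × 0.9507 / (6.80 + 0.9507) = 19.8 × 0.9507/7.751 = 2.43 V.

V_out ≈ 2.43 V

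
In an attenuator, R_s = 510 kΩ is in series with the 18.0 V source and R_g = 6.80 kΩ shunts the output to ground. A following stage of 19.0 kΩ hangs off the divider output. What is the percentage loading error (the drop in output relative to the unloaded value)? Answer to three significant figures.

The divider's output (Thévenin) resistance is R_s‖R_g = 6.711 kΩ.
Fractional drop under load = R_th/(R_th + R_L) = 6.711 / (6.711 + 19.0) = 0.2610.
So the output falls by 26.1 %.

26.1 %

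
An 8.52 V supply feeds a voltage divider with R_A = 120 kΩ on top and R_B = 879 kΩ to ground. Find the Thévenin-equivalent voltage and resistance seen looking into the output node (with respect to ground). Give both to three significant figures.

V_th is the open-circuit tap voltage: 8.52 × 879/(120 + 879) = 7.50 V.
With the supply zeroed, R_A and R_B appear in parallel from the tap: R_th = R_A‖R_B = (120 × 879)/999.0 = 106 kΩ.

V_th = 7.50 V, R_th = 106 kΩ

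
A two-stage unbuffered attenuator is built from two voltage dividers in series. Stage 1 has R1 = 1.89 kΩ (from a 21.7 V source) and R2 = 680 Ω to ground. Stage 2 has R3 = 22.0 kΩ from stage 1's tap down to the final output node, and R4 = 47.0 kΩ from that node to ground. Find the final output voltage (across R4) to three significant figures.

Stage 2 presents R3+R4 = 69000 Ω as a load on stage 1's tap.
Stage 1's lower leg becomes R2‖(R3+R4) = 673.4 Ω, so V_mid = 21.7 × 673.4/2563 = 5.700 V.
Stage 2 is itself unloaded: V_out = V_mid × R4/(R3+R4) = 5.700 × 47000/69000 = 3.88 V.

V_out ≈ 3.88 V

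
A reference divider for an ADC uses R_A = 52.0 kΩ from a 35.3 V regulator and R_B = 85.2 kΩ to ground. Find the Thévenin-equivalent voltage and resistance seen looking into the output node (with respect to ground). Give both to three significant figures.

V_th = 21.9 V, R_th = 32.3 kΩ

V_th is the open-circuit tap voltage: 35.3 × 85.2/(52.0 + 85.2) = 21.9 V.
With the supply zeroed, R_A and R_B appear in parallel from the tap: R_th = R_A‖R_B = (52.0 × 85.2)/137.2 = 32.3 kΩ.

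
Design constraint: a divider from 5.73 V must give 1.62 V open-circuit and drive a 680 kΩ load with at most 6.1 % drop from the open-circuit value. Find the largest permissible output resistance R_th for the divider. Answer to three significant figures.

R_th ≤ 44.2 kΩ

Loading drop = R_th/(R_th + R_L) ≤ 0.0610, so R_th ≤ R_L · ε/(1−ε) = 680 kΩ × 0.0610/0.9390 = 44.2 kΩ.
(Any R1, R2 with R2/(R1+R2) = 0.283 and R1‖R2 ≤ 44.2 kΩ will meet the spec.)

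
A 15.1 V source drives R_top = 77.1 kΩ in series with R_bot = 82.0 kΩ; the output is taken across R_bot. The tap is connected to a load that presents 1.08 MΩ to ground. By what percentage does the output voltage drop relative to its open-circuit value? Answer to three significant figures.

3.55 %

The divider's output (Thévenin) resistance is R_top‖R_bot = 39.74 kΩ.
Fractional drop under load = R_th/(R_th + R_L) = 39.74 / (39.74 + 1080) = 0.03549.
So the output falls by 3.55 %.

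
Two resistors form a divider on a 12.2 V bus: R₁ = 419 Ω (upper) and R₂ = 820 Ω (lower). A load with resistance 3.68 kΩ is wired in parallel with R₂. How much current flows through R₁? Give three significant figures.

I ≈ 11.2 mA

R₂‖R_L = 670.6 Ω, so the source sees R₁ + R₂‖R_L = 1090 Ω.
I = 12.2 V / 1090 Ω = 11.2 mA.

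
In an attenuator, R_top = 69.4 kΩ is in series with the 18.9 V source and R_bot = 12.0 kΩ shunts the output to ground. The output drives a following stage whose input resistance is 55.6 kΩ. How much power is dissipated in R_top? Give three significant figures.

Total resistance from the source is R_top + (R_bot‖R_L) = 79.27 kΩ, so I = 18.9/79.27 kΩ = 0.2384 mA.
P = I²·R_top = (0.2384 mA)² × 69.4 kΩ = 3.95 mW.

P ≈ 3.95 mW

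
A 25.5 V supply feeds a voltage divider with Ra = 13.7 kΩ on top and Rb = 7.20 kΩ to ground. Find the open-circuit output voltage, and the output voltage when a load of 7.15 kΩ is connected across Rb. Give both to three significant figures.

Open-circuit: V = 25.5 × 7.20/(13.7 + 7.20) = 8.78 V.
With the load, Rb becomes Rb‖R_L = 3.587 kΩ, so V = 25.5 × 3.587/17.29 = 5.29 V.

Unloaded: 8.78 V; loaded: 5.29 V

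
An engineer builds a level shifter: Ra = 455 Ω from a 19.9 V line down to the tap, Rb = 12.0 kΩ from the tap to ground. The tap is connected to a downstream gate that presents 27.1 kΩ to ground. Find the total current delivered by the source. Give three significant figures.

I ≈ 2.27 mA

Rb‖R_L = 8317 Ω, so the source sees Ra + Rb‖R_L = 8772 Ω.
I = 19.9 V / 8772 Ω = 2.27 mA.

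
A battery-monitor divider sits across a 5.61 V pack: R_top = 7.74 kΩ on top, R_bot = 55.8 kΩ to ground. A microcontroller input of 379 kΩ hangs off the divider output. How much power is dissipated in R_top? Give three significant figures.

Total resistance from the source is R_top + (R_bot‖R_L) = 56.38 kΩ, so I = 5.61/56.38 kΩ = 0.09951 mA.
P = I²·R_top = (0.09951 mA)² × 7.74 kΩ = 0.0766 mW.

P ≈ 0.0766 mW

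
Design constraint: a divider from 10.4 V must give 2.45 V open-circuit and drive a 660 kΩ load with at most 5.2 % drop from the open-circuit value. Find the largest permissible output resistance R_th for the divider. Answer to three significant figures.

Loading drop = R_th/(R_th + R_L) ≤ 0.0520, so R_th ≤ R_L · ε/(1−ε) = 660 kΩ × 0.0520/0.9480 = 36.2 kΩ.

R_th ≤ 36.2 kΩ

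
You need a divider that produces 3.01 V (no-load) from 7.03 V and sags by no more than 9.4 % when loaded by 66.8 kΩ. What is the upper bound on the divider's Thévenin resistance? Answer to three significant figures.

Loading drop = R_th/(R_th + R_L) ≤ 0.0940, so R_th ≤ R_L · ε/(1−ε) = 66.8 kΩ × 0.0940/0.9060 = 6.93 kΩ.

R_th ≤ 6.93 kΩ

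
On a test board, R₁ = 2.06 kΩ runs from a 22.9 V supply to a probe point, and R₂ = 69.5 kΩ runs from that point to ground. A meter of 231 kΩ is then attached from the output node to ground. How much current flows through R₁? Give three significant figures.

R₂‖R_L = 53.43 kΩ, so the source sees R₁ + R₂‖R_L = 55.49 kΩ.
I = 22.9 V / 55.49 kΩ = 0.413 mA.

I ≈ 0.413 mA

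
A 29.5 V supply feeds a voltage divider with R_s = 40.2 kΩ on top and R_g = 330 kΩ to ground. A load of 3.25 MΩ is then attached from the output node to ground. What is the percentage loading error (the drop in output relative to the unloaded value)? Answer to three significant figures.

The divider's output (Thévenin) resistance is R_s‖R_g = 35.83 kΩ.
Fractional drop under load = R_th/(R_th + R_L) = 35.83 / (35.83 + 3250) = 0.01091.
So the output falls by 1.09 %.

1.09 %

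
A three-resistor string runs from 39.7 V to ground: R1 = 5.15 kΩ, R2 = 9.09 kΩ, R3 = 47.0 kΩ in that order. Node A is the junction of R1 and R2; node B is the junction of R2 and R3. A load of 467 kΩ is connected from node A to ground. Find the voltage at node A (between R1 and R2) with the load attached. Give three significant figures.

V ≈ 36.0 V

Below node A the series string R2+R3 = 56.09 kΩ sits in parallel with the 467 kΩ load: 50.08 kΩ.
V_A = 39.7 × 50.08/(5.15 + 50.08) = 36.0 V.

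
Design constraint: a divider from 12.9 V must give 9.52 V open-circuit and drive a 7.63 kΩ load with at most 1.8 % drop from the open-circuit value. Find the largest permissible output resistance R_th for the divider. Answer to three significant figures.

R_th ≤ 140 Ω

Loading drop = R_th/(R_th + R_L) ≤ 0.0180, so R_th ≤ R_L · ε/(1−ε) = 7.63 kΩ × 0.0180/0.9820 = 140 Ω.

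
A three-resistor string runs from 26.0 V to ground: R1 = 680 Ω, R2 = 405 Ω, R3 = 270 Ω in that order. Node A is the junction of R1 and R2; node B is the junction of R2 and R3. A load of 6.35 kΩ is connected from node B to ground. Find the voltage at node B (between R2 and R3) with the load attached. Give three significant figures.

At node B, R3 is in parallel with the load: R3‖R_L = 259.0 Ω.
Below node A the resistance is R2 + (R3‖R_L) = 664.0 Ω, so V_A = 26.0 × 664.0/1344 = 12.85 V.
Then V_B = V_A × (R3‖R_L)/(R2 + R3‖R_L) = 12.85 × 259.0/664.0 = 5.01 V.

V ≈ 5.01 V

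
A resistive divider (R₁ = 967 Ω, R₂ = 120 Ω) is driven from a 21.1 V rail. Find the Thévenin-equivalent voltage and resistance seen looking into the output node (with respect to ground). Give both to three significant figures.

V_th is the open-circuit tap voltage: 21.1 × 120/(967 + 120) = 2.33 V.
With the supply zeroed, R₁ and R₂ appear in parallel from the tap: R_th = R₁‖R₂ = (967 × 120)/1087 = 107 Ω.

V_th = 2.33 V, R_th = 107 Ω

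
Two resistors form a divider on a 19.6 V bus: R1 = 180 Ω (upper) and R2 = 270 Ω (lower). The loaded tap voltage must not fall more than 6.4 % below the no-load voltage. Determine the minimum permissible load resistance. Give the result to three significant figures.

Output resistance R_th = R1‖R2 = (180 × 270)/450.0 = 108.0 Ω.
The fractional drop is R_th/(R_th + R_L); requiring this ≤ 0.0640 gives R_L ≥ R_th(1/0.0640 − 1) = 108.0 × 14.62 = 1.58 kΩ.

R_L(min) ≈ 1.58 kΩ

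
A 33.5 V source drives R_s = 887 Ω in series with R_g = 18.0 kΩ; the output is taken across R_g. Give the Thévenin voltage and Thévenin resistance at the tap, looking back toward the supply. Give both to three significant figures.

V_th = 31.9 V, R_th = 845 Ω

V_th is the open-circuit tap voltage: 33.5 × 18000/(887 + 18000) = 31.9 V.
With the supply zeroed, R_s and R_g appear in parallel from the tap: R_th = R_s‖R_g = (887 × 18000)/18890 = 845 Ω.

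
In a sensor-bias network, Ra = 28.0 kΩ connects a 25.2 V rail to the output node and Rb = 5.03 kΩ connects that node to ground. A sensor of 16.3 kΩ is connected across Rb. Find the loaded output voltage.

The load sits in parallel with Rb: Rb‖R_L = (5.03 × 16.3) / (5.03 + 16.3) = 3.844 kΩ.
V_out = 25.2 × 3.844 / (28.0 + 3.844) = 25.2 × 3.844/31.84 = 3.04 V.
(Unloaded it would have been 3.84 V.)

V_out ≈ 3.04 V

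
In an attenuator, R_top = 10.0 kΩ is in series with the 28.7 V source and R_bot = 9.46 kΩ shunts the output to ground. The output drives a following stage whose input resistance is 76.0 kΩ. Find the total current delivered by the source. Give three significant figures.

I ≈ 1.56 mA

R_bot‖R_L = 8.413 kΩ, so the source sees R_top + R_bot‖R_L = 18.41 kΩ.
I = 28.7 V / 18.41 kΩ = 1.56 mA.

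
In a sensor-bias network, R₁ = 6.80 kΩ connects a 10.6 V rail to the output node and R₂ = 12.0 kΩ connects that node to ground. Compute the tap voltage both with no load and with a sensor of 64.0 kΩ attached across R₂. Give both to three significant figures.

Open-circuit: V = 10.6 × 12.0/(6.80 + 12.0) = 6.77 V.
With the load, R₂ becomes R₂‖R_L = 10.11 kΩ, so V = 10.6 × 10.11/16.91 = 6.34 V.

Unloaded: 6.77 V; loaded: 6.34 V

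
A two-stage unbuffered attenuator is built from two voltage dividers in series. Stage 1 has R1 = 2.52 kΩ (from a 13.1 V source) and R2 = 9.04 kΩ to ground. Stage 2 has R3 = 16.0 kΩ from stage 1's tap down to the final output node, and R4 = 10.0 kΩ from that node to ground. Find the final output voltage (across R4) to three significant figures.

V_out ≈ 3.66 V

Stage 2 presents R3+R4 = 26.00 kΩ as a load on stage 1's tap.
Stage 1's lower leg becomes R2‖(R3+R4) = 6.708 kΩ, so V_mid = 13.1 × 6.708/9.228 = 9.523 V.
Stage 2 is itself unloaded: V_out = V_mid × R4/(R3+R4) = 9.523 × 10.0/26.00 = 3.66 V.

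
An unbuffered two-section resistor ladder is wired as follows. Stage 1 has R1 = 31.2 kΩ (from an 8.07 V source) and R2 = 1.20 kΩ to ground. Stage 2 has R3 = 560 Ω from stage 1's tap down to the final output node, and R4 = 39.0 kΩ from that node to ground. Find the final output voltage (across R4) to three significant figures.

V_out ≈ 0.286 V

Stage 2 presents R3+R4 = 39560 Ω as a load on stage 1's tap.
Stage 1's lower leg becomes R2‖(R3+R4) = 1165 Ω, so V_mid = 8.07 × 1165/32360 = 0.2904 V.
Stage 2 is itself unloaded: V_out = V_mid × R4/(R3+R4) = 0.2904 × 39000/39560 = 0.286 V.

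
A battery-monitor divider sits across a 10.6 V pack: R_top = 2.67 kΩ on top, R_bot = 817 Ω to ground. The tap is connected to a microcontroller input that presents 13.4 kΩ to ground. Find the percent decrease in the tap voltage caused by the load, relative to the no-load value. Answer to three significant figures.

4.46 %

The divider's output (Thévenin) resistance is R_top‖R_bot = 625.6 Ω.
Fractional drop under load = R_th/(R_th + R_L) = 625.6 / (625.6 + 13400) = 0.04460.
So the output falls by 4.46 %.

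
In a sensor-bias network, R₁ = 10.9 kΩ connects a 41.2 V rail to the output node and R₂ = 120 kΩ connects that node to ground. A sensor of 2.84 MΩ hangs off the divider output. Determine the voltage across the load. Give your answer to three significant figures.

V_out ≈ 37.6 V

The load sits in parallel with R₂: R₂‖R_L = (120 × 2840) / (120 + 2840) = 115.1 kΩ.
V_out = 41.2 × 115.1 / (10.9 + 115.1) = 41.2 × 115.1/126.0 = 37.6 V.
(Unloaded it would have been 37.8 V.)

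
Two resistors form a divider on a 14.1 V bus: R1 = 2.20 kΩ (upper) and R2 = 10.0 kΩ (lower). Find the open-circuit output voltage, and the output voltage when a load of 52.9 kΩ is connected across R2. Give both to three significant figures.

Unloaded: 11.6 V; loaded: 11.2 V

Open-circuit: V = 14.1 × 10.0/(2.20 + 10.0) = 11.6 V.
With the load, R2 becomes R2‖R_L = 8.410 kΩ, so V = 14.1 × 8.410/10.61 = 11.2 V.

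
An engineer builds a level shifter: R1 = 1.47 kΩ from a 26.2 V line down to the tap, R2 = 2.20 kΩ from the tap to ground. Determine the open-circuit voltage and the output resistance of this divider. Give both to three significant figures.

V_th is the open-circuit tap voltage: 26.2 × 2.20/(1.47 + 2.20) = 15.7 V.
With the supply zeroed, R1 and R2 appear in parallel from the tap: R_th = R1‖R2 = (1.47 × 2.20)/3.670 = 881 Ω.

V_th = 15.7 V, R_th = 881 Ω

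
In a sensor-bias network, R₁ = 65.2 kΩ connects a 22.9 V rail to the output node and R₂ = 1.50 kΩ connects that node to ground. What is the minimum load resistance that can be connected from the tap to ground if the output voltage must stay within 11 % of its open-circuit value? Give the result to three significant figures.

Output resistance R_th = R₁‖R₂ = (65.2 × 1.50)/66.70 = 1.466 kΩ.
The fractional drop is R_th/(R_th + R_L); requiring this ≤ 0.110 gives R_L ≥ R_th(1/0.110 − 1) = 1.466 × 8.091 = 11.9 kΩ.

R_L(min) ≈ 11.9 kΩ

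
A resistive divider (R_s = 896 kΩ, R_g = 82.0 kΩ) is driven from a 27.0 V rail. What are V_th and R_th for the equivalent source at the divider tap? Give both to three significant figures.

V_th = 2.26 V, R_th = 75.1 kΩ

V_th is the open-circuit tap voltage: 27.0 × 82.0/(896 + 82.0) = 2.26 V.
With the supply zeroed, R_s and R_g appear in parallel from the tap: R_th = R_s‖R_g = (896 × 82.0)/978.0 = 75.1 kΩ.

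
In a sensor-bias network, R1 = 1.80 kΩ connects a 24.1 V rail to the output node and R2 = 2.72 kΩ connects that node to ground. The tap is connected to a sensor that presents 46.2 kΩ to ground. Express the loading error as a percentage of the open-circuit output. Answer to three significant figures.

The divider's output (Thévenin) resistance is R1‖R2 = 1.083 kΩ.
Fractional drop under load = R_th/(R_th + R_L) = 1.083 / (1.083 + 46.2) = 0.02291.
So the output falls by 2.29 %.

2.29 %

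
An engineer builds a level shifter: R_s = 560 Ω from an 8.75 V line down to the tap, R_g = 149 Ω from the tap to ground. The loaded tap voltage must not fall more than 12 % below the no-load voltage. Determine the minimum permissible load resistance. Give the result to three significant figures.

R_L(min) ≈ 863 Ω

Output resistance R_th = R_s‖R_g = (560 × 149)/709.0 = 117.7 Ω.
The fractional drop is R_th/(R_th + R_L); requiring this ≤ 0.120 gives R_L ≥ R_th(1/0.120 − 1) = 117.7 × 7.333 = 863 Ω.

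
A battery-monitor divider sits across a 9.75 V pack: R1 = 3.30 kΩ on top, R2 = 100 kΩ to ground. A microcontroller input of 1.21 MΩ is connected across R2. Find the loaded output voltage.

The load sits in parallel with R2: R2‖R_L = (100 × 1210) / (100 + 1210) = 92.37 kΩ.
V_out = 9.75 × 92.37 / (3.30 + 92.37) = 9.75 × 92.37/95.67 = 9.41 V.

V_out ≈ 9.41 V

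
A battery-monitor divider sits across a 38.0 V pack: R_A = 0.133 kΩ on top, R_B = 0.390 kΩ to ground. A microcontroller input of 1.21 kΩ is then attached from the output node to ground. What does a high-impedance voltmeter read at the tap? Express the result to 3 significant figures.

The load sits in parallel with R_B: R_B‖R_L = (390 × 1210) / (390 + 1210) = 294.9 Ω.
V_out = 38.0 × 294.9 / (133 + 294.9) = 38.0 × 294.9/427.9 = 26.2 V.
(Unloaded it would have been 28.3 V.)

V_out ≈ 26.2 V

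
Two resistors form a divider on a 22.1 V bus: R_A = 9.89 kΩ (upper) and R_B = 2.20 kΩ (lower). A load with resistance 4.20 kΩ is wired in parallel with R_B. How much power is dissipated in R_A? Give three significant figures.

Total resistance from the source is R_A + (R_B‖R_L) = 11.33 kΩ, so I = 22.1/11.33 kΩ = 1.950 mA.
P = I²·R_A = (1.950 mA)² × 9.89 kΩ = 37.6 mW.

P ≈ 37.6 mW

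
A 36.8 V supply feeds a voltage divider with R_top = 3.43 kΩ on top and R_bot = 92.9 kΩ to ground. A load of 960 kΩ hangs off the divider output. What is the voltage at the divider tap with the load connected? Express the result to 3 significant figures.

The load sits in parallel with R_bot: R_bot‖R_L = (92.9 × 960) / (92.9 + 960) = 84.70 kΩ.
V_out = 36.8 × 84.70 / (3.43 + 84.70) = 36.8 × 84.70/88.13 = 35.4 V.

V_out ≈ 35.4 V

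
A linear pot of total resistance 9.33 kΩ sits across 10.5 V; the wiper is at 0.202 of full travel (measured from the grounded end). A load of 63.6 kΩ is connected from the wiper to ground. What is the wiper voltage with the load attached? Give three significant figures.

The wiper splits the pot into (1−α)R = 7.445 kΩ above and αR = 1.885 kΩ below.
Lower section ‖ load = 1.830 kΩ.
V_wiper = 10.5 × 1.830/(7.445 + 1.830) = 2.07 V.

V ≈ 2.07 V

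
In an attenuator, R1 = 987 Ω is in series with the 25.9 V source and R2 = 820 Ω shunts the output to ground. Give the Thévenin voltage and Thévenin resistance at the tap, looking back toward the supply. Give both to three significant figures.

V_th = 11.8 V, R_th = 448 Ω

V_th is the open-circuit tap voltage: 25.9 × 820/(987 + 820) = 11.8 V.
With the supply zeroed, R1 and R2 appear in parallel from the tap: R_th = R1‖R2 = (987 × 820)/1807 = 448 Ω.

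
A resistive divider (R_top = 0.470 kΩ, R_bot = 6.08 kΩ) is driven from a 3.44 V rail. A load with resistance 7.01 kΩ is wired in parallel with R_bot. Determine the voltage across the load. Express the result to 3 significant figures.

The load sits in parallel with R_bot: R_bot‖R_L = (6080 × 7010) / (6080 + 7010) = 3256 Ω.
V_out = 3.44 × 3256 / (470 + 3256) = 3.44 × 3256/3726 = 3.01 V.
(Unloaded it would have been 3.19 V.)

V_out ≈ 3.01 V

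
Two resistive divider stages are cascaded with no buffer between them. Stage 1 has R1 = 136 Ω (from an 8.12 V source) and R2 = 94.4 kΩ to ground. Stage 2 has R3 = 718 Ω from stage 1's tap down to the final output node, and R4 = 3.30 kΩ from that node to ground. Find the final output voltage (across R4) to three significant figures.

Stage 2 presents R3+R4 = 4018 Ω as a load on stage 1's tap.
Stage 1's lower leg becomes R2‖(R3+R4) = 3854 Ω, so V_mid = 8.12 × 3854/3990 = 7.843 V.
Stage 2 is itself unloaded: V_out = V_mid × R4/(R3+R4) = 7.843 × 3300/4018 = 6.44 V.

V_out ≈ 6.44 V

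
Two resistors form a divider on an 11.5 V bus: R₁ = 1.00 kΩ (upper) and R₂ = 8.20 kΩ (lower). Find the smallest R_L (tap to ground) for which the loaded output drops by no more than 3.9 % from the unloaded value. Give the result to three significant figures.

R_L(min) ≈ 22.0 kΩ

Output resistance R_th = R₁‖R₂ = (1000 × 8200)/9200 = 891.3 Ω.
The fractional drop is R_th/(R_th + R_L); requiring this ≤ 0.0390 gives R_L ≥ R_th(1/0.0390 − 1) = 891.3 × 24.64 = 22.0 kΩ.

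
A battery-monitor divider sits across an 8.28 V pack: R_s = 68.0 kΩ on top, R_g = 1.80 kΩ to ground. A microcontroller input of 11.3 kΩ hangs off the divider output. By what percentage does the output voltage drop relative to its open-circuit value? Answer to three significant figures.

13.4 %

Unloaded V = 8.28 × 1.80/69.80 = 0.21352 V.
Loaded: R_g‖R_L = 1.553 kΩ, giving V = 8.28 × 1.553/69.55 = 0.18484 V.
Drop = (0.21352 − 0.18484) / 0.21352 = 13.4 %.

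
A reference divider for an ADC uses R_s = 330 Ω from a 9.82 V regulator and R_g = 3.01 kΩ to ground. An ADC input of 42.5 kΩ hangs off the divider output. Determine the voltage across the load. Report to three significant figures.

The load sits in parallel with R_g: R_g‖R_L = (3010 × 42500) / (3010 + 42500) = 2811 Ω.
V_out = 9.82 × 2811 / (330 + 2811) = 9.82 × 2811/3141 = 8.79 V.

V_out ≈ 8.79 V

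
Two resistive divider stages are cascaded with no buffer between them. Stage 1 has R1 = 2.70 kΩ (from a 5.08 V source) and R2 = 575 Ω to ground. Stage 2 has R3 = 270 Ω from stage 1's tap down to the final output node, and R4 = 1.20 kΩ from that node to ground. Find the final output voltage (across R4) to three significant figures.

Stage 2 presents R3+R4 = 1470 Ω as a load on stage 1's tap.
Stage 1's lower leg becomes R2‖(R3+R4) = 413.3 Ω, so V_mid = 5.08 × 413.3/3113 = 0.6744 V.
Stage 2 is itself unloaded: V_out = V_mid × R4/(R3+R4) = 0.6744 × 1200/1470 = 0.551 V.

V_out ≈ 0.551 V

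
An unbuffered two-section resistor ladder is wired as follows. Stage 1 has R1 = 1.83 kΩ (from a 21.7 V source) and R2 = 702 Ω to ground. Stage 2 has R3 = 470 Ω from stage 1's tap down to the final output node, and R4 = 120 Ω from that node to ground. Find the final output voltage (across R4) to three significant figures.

Stage 2 presents R3+R4 = 590.0 Ω as a load on stage 1's tap.
Stage 1's lower leg becomes R2‖(R3+R4) = 320.6 Ω, so V_mid = 21.7 × 320.6/2151 = 3.235 V.
Stage 2 is itself unloaded: V_out = V_mid × R4/(R3+R4) = 3.235 × 120/590.0 = 0.658 V.

V_out ≈ 0.658 V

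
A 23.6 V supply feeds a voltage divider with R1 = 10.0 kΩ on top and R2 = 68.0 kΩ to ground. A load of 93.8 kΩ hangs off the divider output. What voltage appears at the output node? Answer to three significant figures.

The load sits in parallel with R2: R2‖R_L = (68.0 × 93.8) / (68.0 + 93.8) = 39.42 kΩ.
V_out = 23.6 × 39.42 / (10.0 + 39.42) = 23.6 × 39.42/49.42 = 18.8 V.

V_out ≈ 18.8 V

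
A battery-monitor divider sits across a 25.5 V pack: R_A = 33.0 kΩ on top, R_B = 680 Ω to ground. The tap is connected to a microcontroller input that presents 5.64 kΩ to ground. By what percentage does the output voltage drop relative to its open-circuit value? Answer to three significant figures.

10.6 %

The divider's output (Thévenin) resistance is R_A‖R_B = 666.3 Ω.
Fractional drop under load = R_th/(R_th + R_L) = 666.3 / (666.3 + 5640) = 0.1057.
So the output falls by 10.6 %.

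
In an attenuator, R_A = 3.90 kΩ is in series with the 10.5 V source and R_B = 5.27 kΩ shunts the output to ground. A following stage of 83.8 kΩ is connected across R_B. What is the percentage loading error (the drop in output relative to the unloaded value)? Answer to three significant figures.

The divider's output (Thévenin) resistance is R_A‖R_B = 2.241 kΩ.
Fractional drop under load = R_th/(R_th + R_L) = 2.241 / (2.241 + 83.8) = 0.02605.
So the output falls by 2.60 %.

2.60 %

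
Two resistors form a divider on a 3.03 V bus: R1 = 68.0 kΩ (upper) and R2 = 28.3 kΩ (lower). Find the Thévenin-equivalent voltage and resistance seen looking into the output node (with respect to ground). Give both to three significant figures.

V_th = 0.890 V, R_th = 20.0 kΩ

V_th is the open-circuit tap voltage: 3.03 × 28.3/(68.0 + 28.3) = 0.890 V.
With the supply zeroed, R1 and R2 appear in parallel from the tap: R_th = R1‖R2 = (68.0 × 28.3)/96.30 = 20.0 kΩ.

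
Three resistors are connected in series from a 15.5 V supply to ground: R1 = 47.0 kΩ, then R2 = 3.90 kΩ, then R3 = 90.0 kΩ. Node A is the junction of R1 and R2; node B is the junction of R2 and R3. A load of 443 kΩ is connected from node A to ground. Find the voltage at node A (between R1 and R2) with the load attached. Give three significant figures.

V ≈ 9.65 V

Below node A the series string R2+R3 = 93.90 kΩ sits in parallel with the 443 kΩ load: 77.48 kΩ.
V_A = 15.5 × 77.48/(47.0 + 77.48) = 9.65 V.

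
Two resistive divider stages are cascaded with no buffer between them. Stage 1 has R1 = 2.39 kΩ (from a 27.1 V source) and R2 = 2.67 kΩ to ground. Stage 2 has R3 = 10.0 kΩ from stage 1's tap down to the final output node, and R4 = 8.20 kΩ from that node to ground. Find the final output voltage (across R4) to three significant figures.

Stage 2 presents R3+R4 = 18.20 kΩ as a load on stage 1's tap.
Stage 1's lower leg becomes R2‖(R3+R4) = 2.328 kΩ, so V_mid = 27.1 × 2.328/4.718 = 13.37 V.
Stage 2 is itself unloaded: V_out = V_mid × R4/(R3+R4) = 13.37 × 8.20/18.20 = 6.03 V.

V_out ≈ 6.03 V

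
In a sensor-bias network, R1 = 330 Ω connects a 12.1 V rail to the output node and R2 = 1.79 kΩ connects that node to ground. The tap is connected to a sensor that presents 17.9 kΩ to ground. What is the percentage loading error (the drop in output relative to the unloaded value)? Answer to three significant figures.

1.53 %

The divider's output (Thévenin) resistance is R1‖R2 = 278.6 Ω.
Fractional drop under load = R_th/(R_th + R_L) = 278.6 / (278.6 + 17900) = 0.01533.
So the output falls by 1.53 %.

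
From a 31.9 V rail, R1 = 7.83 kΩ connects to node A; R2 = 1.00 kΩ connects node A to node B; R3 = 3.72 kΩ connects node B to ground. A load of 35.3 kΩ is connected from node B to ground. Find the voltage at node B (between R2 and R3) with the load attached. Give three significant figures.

At node B, R3 is in parallel with the load: R3‖R_L = 3.365 kΩ.
Below node A the resistance is R2 + (R3‖R_L) = 4.365 kΩ, so V_A = 31.9 × 4.365/12.20 = 11.42 V.
Then V_B = V_A × (R3‖R_L)/(R2 + R3‖R_L) = 11.42 × 3.365/4.365 = 8.80 V.

V ≈ 8.80 V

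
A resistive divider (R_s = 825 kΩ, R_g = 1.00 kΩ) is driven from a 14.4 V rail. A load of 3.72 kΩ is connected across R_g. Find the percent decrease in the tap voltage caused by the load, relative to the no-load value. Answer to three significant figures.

21.2 %

Unloaded V = 14.4 × 1.00/826.0 = 0.01743 V.
Loaded: R_g‖R_L = 0.7881 kΩ, giving V = 14.4 × 0.7881/825.8 = 0.01374 V.
Drop = (0.01743 − 0.01374) / 0.01743 = 21.2 %.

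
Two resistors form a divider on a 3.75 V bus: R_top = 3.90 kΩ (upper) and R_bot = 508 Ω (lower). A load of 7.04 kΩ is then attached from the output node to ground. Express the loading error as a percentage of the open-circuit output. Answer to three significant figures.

The divider's output (Thévenin) resistance is R_top‖R_bot = 449.5 Ω.
Fractional drop under load = R_th/(R_th + R_L) = 449.5 / (449.5 + 7040) = 0.06001.
So the output falls by 6.00 %.

6.00 %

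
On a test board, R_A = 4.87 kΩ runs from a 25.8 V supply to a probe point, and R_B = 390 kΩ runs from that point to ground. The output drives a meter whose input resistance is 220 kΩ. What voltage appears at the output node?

V_out ≈ 24.9 V

The load sits in parallel with R_B: R_B‖R_L = (390 × 220) / (390 + 220) = 140.7 kΩ.
V_out = 25.8 × 140.7 / (4.87 + 140.7) = 25.8 × 140.7/145.5 = 24.9 V.
(Unloaded it would have been 25.5 V.)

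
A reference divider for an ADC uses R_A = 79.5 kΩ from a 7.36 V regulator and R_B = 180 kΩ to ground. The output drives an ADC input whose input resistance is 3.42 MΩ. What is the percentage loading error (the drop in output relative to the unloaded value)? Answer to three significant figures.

1.59 %

The divider's output (Thévenin) resistance is R_A‖R_B = 55.14 kΩ.
Fractional drop under load = R_th/(R_th + R_L) = 55.14 / (55.14 + 3420) = 0.01587.
So the output falls by 1.59 %.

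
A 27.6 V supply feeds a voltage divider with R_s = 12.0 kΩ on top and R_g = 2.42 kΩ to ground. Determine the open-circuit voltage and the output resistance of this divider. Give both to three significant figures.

V_th is the open-circuit tap voltage: 27.6 × 2.42/(12.0 + 2.42) = 4.63 V.
With the supply zeroed, R_s and R_g appear in parallel from the tap: R_th = R_s‖R_g = (12.0 × 2.42)/14.42 = 2.01 kΩ.

V_th = 4.63 V, R_th = 2.01 kΩ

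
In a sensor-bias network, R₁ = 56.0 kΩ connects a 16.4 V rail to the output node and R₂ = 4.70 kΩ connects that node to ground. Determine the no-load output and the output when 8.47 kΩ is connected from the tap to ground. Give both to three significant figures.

Open-circuit: V = 16.4 × 4.70/(56.0 + 4.70) = 1.27 V.
With the load, R₂ becomes R₂‖R_L = 3.023 kΩ, so V = 16.4 × 3.023/59.02 = 0.840 V.

Unloaded: 1.27 V; loaded: 0.840 V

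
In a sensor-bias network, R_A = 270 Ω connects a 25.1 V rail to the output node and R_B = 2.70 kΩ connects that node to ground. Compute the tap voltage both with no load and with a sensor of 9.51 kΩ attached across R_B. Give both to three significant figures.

Unloaded: 22.8 V; loaded: 22.2 V

Open-circuit: V = 25.1 × 2700/(270 + 2700) = 22.8 V.
With the load, R_B becomes R_B‖R_L = 2103 Ω, so V = 25.1 × 2103/2373 = 22.2 V.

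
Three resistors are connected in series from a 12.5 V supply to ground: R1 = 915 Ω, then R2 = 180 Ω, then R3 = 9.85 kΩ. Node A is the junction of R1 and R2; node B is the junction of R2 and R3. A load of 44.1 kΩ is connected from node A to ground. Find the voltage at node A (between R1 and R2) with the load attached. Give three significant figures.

V ≈ 11.2 V

Below node A the series string R2+R3 = 10030 Ω sits in parallel with the 44100 Ω load: 8171 Ω.
V_A = 12.5 × 8171/(915 + 8171) = 11.2 V.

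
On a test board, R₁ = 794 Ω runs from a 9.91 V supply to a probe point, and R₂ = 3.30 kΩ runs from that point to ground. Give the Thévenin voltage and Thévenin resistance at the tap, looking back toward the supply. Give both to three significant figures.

V_th = 7.99 V, R_th = 640 Ω

V_th is the open-circuit tap voltage: 9.91 × 3300/(794 + 3300) = 7.99 V.
With the supply zeroed, R₁ and R₂ appear in parallel from the tap: R_th = R₁‖R₂ = (794 × 3300)/4094 = 640 Ω.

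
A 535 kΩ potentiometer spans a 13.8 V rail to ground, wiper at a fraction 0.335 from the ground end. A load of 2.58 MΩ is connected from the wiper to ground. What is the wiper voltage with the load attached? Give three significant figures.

V ≈ 4.42 V

The wiper splits the pot into (1−α)R = 355.8 kΩ above and αR = 179.2 kΩ below.
Lower section ‖ load = 167.6 kΩ.
V_wiper = 13.8 × 167.6/(355.8 + 167.6) = 4.42 V.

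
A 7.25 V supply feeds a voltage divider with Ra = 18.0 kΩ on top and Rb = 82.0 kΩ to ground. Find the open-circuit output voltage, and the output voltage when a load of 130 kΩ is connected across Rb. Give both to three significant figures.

Unloaded: 5.95 V; loaded: 5.34 V

Open-circuit: V = 7.25 × 82.0/(18.0 + 82.0) = 5.95 V.
With the load, Rb becomes Rb‖R_L = 50.28 kΩ, so V = 7.25 × 50.28/68.28 = 5.34 V.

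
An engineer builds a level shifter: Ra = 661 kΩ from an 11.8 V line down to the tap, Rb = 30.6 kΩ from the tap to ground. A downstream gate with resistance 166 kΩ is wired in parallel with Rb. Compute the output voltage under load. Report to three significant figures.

The load sits in parallel with Rb: Rb‖R_L = (30.6 × 166) / (30.6 + 166) = 25.84 kΩ.
V_out = 11.8 × 25.84 / (661 + 25.84) = 11.8 × 25.84/686.8 = 0.444 V.

V_out ≈ 0.444 V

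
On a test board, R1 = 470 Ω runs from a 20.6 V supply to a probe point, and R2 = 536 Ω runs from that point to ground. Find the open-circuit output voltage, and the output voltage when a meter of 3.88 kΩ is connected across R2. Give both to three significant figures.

Unloaded: 11.0 V; loaded: 10.3 V

Open-circuit: V = 20.6 × 536/(470 + 536) = 11.0 V.
With the load, R2 becomes R2‖R_L = 470.9 Ω, so V = 20.6 × 470.9/940.9 = 10.3 V.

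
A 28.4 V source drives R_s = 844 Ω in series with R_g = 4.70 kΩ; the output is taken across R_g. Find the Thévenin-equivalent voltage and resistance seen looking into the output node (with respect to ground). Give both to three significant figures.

V_th is the open-circuit tap voltage: 28.4 × 4700/(844 + 4700) = 24.1 V.
With the supply zeroed, R_s and R_g appear in parallel from the tap: R_th = R_s‖R_g = (844 × 4700)/5544 = 716 Ω.

V_th = 24.1 V, R_th = 716 Ω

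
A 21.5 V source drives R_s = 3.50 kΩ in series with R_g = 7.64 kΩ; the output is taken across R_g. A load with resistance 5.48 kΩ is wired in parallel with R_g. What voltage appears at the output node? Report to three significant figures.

V_out ≈ 10.3 V

The load sits in parallel with R_g: R_g‖R_L = (7.64 × 5.48) / (7.64 + 5.48) = 3.191 kΩ.
V_out = 21.5 × 3.191 / (3.50 + 3.191) = 21.5 × 3.191/6.691 = 10.3 V.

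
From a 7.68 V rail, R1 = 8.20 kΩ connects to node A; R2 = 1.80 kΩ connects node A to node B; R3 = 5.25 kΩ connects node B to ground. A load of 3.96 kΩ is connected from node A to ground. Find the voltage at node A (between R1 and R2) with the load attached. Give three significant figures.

Below node A the series string R2+R3 = 7.050 kΩ sits in parallel with the 3.96 kΩ load: 2.536 kΩ.
V_A = 7.68 × 2.536/(8.20 + 2.536) = 1.81 V.

V ≈ 1.81 V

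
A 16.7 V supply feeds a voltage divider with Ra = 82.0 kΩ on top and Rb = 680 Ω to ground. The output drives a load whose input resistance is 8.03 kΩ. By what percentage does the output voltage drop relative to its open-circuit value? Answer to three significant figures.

7.75 %

The divider's output (Thévenin) resistance is Ra‖Rb = 674.4 Ω.
Fractional drop under load = R_th/(R_th + R_L) = 674.4 / (674.4 + 8030) = 0.07748.
So the output falls by 7.75 %.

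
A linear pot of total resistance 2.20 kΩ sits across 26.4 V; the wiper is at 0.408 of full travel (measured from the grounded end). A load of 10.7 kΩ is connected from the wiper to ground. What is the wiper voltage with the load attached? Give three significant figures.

V ≈ 10.3 V

The wiper splits the pot into (1−α)R = 1302 Ω above and αR = 897.6 Ω below.
Lower section ‖ load = 828.1 Ω.
V_wiper = 26.4 × 828.1/(1302 + 828.1) = 10.3 V.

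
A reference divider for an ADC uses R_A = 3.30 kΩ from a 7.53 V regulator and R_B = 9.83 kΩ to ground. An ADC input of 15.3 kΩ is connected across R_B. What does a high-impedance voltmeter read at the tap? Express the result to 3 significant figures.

The load sits in parallel with R_B: R_B‖R_L = (9.83 × 15.3) / (9.83 + 15.3) = 5.985 kΩ.
V_out = 7.53 × 5.985 / (3.30 + 5.985) = 7.53 × 5.985/9.285 = 4.85 V.
(Unloaded it would have been 5.64 V.)

V_out ≈ 4.85 V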